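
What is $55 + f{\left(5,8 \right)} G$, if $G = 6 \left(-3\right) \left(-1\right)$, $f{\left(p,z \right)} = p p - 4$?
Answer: $433$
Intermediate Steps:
$f{\left(p,z \right)} = -4 + p^{2}$ ($f{\left(p,z \right)} = p^{2} - 4 = -4 + p^{2}$)
$G = 18$ ($G = \left(-18\right) \left(-1\right) = 18$)
$55 + f{\left(5,8 \right)} G = 55 + \left(-4 + 5^{2}\right) 18 = 55 + \left(-4 + 25\right) 18 = 55 + 21 \cdot 18 = 55 + 378 = 433$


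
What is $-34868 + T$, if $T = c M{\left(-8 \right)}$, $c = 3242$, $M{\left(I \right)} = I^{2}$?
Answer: $172620$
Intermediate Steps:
$T = 207488$ ($T = 3242 \left(-8\right)^{2} = 3242 \cdot 64 = 207488$)
$-34868 + T = -34868 + 207488 = 172620$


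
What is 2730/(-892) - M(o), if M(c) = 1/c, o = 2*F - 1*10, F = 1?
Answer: -5237/1784 ≈ -2.9355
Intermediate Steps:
o = -8 (o = 2*1 - 1*10 = 2 - 10 = -8)
2730/(-892) - M(o) = 2730/(-892) - 1/(-8) = 2730*(-1/892) - 1*(-1/8) = -1365/446 + 1/8 = -5237/1784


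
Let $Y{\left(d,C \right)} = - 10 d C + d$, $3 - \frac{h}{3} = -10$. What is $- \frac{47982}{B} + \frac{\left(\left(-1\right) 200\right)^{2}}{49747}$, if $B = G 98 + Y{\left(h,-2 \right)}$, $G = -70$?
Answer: $\frac{2628600554}{300521627} \approx 8.7468$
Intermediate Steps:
$h = 39$ ($h = 9 - -30 = 9 + 30 = 39$)
$Y{\left(d,C \right)} = d - 10 C d$ ($Y{\left(d,C \right)} = - 10 C d + d = d - 10 C d$)
$B = -6041$ ($B = \left(-70\right) 98 + 39 \left(1 - -20\right) = -6860 + 39 \left(1 + 20\right) = -6860 + 39 \cdot 21 = -6860 + 819 = -6041$)
$- \frac{47982}{B} + \frac{\left(\left(-1\right) 200\right)^{2}}{49747} = - \frac{47982}{-6041} + \frac{\left(\left(-1\right) 200\right)^{2}}{49747} = \left(-47982\right) \left(- \frac{1}{6041}\right) + \left(-200\right)^{2} \cdot \frac{1}{49747} = \frac{47982}{6041} + 40000 \cdot \frac{1}{49747} = \frac{47982}{6041} + \frac{40000}{49747} = \frac{2628600554}{300521627}$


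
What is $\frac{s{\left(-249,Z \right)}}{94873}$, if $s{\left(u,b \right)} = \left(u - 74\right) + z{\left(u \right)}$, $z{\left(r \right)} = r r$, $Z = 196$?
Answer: $\frac{61678}{94873} \approx 0.65011$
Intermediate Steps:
$z{\left(r \right)} = r^{2}$
$s{\left(u,b \right)} = -74 + u + u^{2}$ ($s{\left(u,b \right)} = \left(u - 74\right) + u^{2} = \left(-74 + u\right) + u^{2} = -74 + u + u^{2}$)
$\frac{s{\left(-249,Z \right)}}{94873} = \frac{-74 - 249 + \left(-249\right)^{2}}{94873} = \left(-74 - 249 + 62001\right) \frac{1}{94873} = 61678 \cdot \frac{1}{94873} = \frac{61678}{94873}$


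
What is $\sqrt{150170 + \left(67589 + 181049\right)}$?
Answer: $6 \sqrt{11078} \approx 631.51$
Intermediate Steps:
$\sqrt{150170 + \left(67589 + 181049\right)} = \sqrt{150170 + 248638} = \sqrt{398808} = 6 \sqrt{11078}$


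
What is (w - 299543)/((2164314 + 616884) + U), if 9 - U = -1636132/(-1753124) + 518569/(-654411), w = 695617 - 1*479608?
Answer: -23958880016353194/797694369228566963 ≈ -0.030035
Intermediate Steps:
w = 216009 (w = 695617 - 479608 = 216009)
U = 2540946412745/286815907491 (U = 9 - (-1636132/(-1753124) + 518569/(-654411)) = 9 - (-1636132*(-1/1753124) + 518569*(-1/654411)) = 9 - (409033/438281 - 518569/654411) = 9 - 1*40396754674/286815907491 = 9 - 40396754674/286815907491 = 2540946412745/286815907491 ≈ 8.8592)
(w - 299543)/((2164314 + 616884) + U) = (216009 - 299543)/((2164314 + 616884) + 2540946412745/286815907491) = -83534/(2781198 + 2540946412745/286815907491) = -83534/797694369228566963/286815907491 = -83534*286815907491/797694369228566963 = -23958880016353194/797694369228566963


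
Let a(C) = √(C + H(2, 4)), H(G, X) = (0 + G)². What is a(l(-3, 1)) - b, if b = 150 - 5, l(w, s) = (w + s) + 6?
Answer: -145 + 2*√2 ≈ -142.17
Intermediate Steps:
H(G, X) = G²
l(w, s) = 6 + s + w (l(w, s) = (s + w) + 6 = 6 + s + w)
b = 145
a(C) = √(4 + C) (a(C) = √(C + 2²) = √(C + 4) = √(4 + C))
a(l(-3, 1)) - b = √(4 + (6 + 1 - 3)) - 1*145 = √(4 + 4) - 145 = √8 - 145 = 2*√2 - 145 = -145 + 2*√2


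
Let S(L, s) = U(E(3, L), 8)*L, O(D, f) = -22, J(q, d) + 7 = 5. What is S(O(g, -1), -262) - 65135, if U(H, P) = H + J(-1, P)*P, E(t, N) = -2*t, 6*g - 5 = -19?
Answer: -64651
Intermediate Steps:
g = -7/3 (g = ⅚ + (⅙)*(-19) = ⅚ - 19/6 = -7/3 ≈ -2.3333)
J(q, d) = -2 (J(q, d) = -7 + 5 = -2)
U(H, P) = H - 2*P
S(L, s) = -22*L (S(L, s) = (-2*3 - 2*8)*L = (-6 - 16)*L = -22*L)
S(O(g, -1), -262) - 65135 = -22*(-22) - 65135 = 484 - 65135 = -64651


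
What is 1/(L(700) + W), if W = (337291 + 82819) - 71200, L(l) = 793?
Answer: 1/349703 ≈ 2.8596e-6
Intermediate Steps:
W = 348910 (W = 420110 - 71200 = 348910)
1/(L(700) + W) = 1/(793 + 348910) = 1/349703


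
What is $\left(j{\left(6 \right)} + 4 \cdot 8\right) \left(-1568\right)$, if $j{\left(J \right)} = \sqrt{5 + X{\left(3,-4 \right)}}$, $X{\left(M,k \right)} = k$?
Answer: $-51744$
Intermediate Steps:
$j{\left(J \right)} = 1$ ($j{\left(J \right)} = \sqrt{5 - 4} = \sqrt{1} = 1$)
$\left(j{\left(6 \right)} + 4 \cdot 8\right) \left(-1568\right) = \left(1 + 4 \cdot 8\right) \left(-1568\right) = \left(1 + 32\right) \left(-1568\right) = 33 \left(-1568\right) = -51744$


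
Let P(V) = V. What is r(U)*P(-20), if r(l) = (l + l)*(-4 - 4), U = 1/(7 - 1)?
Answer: 160/3 ≈ 53.333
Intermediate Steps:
U = ⅙ (U = 1/6 = ⅙ ≈ 0.16667)
r(l) = -16*l (r(l) = (2*l)*(-8) = -16*l)
r(U)*P(-20) = -16*⅙*(-20) = -8/3*(-20) = 160/3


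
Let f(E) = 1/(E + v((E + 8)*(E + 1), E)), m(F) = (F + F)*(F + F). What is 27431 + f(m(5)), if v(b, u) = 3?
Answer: 2825394/103 ≈ 27431.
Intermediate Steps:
m(F) = 4*F² (m(F) = (2*F)*(2*F) = 4*F²)
f(E) = 1/(3 + E) (f(E) = 1/(E + 3) = 1/(3 + E))
27431 + f(m(5)) = 27431 + 1/(3 + 4*5²) = 27431 + 1/(3 + 4*25) = 27431 + 1/(3 + 100) = 27431 + 1/103 = 2825394/103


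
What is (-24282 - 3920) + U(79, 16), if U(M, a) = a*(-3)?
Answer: -28250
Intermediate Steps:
U(M, a) = -3*a
(-24282 - 3920) + U(79, 16) = (-24282 - 3920) - 3*16 = -28202 - 48 = -28250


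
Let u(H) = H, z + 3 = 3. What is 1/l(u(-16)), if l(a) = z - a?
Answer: 1/16 ≈ 0.062500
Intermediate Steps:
z = 0 (z = -3 + 3 = 0)
l(a) = -a (l(a) = 0 - a = -a)
1/l(u(-16)) = 1/(-1*(-16)) = 1/16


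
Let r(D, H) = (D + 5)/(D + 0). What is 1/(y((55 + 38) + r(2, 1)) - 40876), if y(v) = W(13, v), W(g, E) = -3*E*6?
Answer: -1/42613 ≈ -2.3467e-5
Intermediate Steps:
r(D, H) = (5 + D)/D
W(g, E) = -18*E
y(v) = -18*v
1/(y((55 + 38) + r(2, 1)) - 40876) = 1/(-18*((55 + 38) + (5 + 2)/2) - 40876) = 1/(-18*(93 + (1/2)*7) - 40876) = 1/(-18*(93 + 7/2) - 40876) = 1/(-18*193/2 - 40876) = 1/(-1737 - 40876) = 1/(-42613) = -1/42613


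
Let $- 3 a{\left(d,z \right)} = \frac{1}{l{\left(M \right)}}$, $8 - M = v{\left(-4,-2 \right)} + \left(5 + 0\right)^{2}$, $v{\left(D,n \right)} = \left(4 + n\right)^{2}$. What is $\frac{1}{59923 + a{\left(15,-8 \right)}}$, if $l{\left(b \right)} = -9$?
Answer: $\frac{27}{1617922} \approx 1.6688 \cdot 10^{-5}$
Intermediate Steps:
$M = -21$ ($M = 8 - \left(\left(4 - 2\right)^{2} + \left(5 + 0\right)^{2}\right) = 8 - \left(2^{2} + 5^{2}\right) = 8 - \left(4 + 25\right) = 8 - 29 = -21$)
$a{\left(d,z \right)} = \frac{1}{27}$ ($a{\left(d,z \right)} = - \frac{1}{3 \left(-9\right)} = \left(- \frac{1}{3}\right) \left(- \frac{1}{9}\right) = \frac{1}{27}$)
$\frac{1}{59923 + a{\left(15,-8 \right)}} = \frac{1}{59923 + \frac{1}{27}} = \frac{1}{\frac{1617922}{27}} = \frac{27}{1617922}$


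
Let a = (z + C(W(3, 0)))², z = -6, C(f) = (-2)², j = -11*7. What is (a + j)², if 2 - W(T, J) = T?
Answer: 5329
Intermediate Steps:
W(T, J) = 2 - T
j = -77
C(f) = 4
a = 4 (a = (-6 + 4)² = (-2)² = 4)
(a + j)² = (4 - 77)² = (-73)² = 5329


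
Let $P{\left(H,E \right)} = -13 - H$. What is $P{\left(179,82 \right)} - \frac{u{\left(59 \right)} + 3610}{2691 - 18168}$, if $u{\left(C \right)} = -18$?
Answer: $- \frac{2967992}{15477} \approx -191.77$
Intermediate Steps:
$P{\left(179,82 \right)} - \frac{u{\left(59 \right)} + 3610}{2691 - 18168} = \left(-13 - 179\right) - \frac{-18 + 3610}{2691 - 18168} = \left(-13 - 179\right) - \frac{3592}{-15477} = -192 - 3592 \left(- \frac{1}{15477}\right) = -192 - - \frac{3592}{15477} = -192 + \frac{3592}{15477} = - \frac{2967992}{15477}$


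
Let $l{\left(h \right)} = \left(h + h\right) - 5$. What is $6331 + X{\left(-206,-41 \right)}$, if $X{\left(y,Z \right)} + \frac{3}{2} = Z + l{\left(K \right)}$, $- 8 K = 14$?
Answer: $6280$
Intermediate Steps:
$K = - \frac{7}{4}$ ($K = \left(- \frac{1}{8}\right) 14 = - \frac{7}{4} \approx -1.75$)
$l{\left(h \right)} = -5 + 2 h$ ($l{\left(h \right)} = 2 h - 5 = -5 + 2 h$)
$X{\left(y,Z \right)} = -10 + Z$ ($X{\left(y,Z \right)} = - \frac{3}{2} + \left(Z + \left(-5 + 2 \left(- \frac{7}{4}\right)\right)\right) = - \frac{3}{2} + \left(Z - \frac{17}{2}\right) = - \frac{3}{2} + \left(- \frac{17}{2} + Z\right) = -10 + Z$)
$6331 + X{\left(-206,-41 \right)} = 6331 - 51 = 6280$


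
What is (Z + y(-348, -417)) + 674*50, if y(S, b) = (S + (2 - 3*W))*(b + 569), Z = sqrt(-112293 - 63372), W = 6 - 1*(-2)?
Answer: -22540 + 7*I*sqrt(3585) ≈ -22540.0 + 419.12*I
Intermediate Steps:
W = 8 (W = 6 + 2 = 8)
Z = 7*I*sqrt(3585) (Z = sqrt(-175665) = 7*I*sqrt(3585) ≈ 419.12*I)
y(S, b) = (-22 + S)*(569 + b) (y(S, b) = (S + (2 - 3*8))*(b + 569) = (S + (2 - 24))*(569 + b) = (S - 22)*(569 + b) = (-22 + S)*(569 + b))
(Z + y(-348, -417)) + 674*50 = (7*I*sqrt(3585) + (-12518 - 22*(-417) + 569*(-348) - 348*(-417))) + 674*50 = (7*I*sqrt(3585) + (-12518 + 9174 - 198012 + 145116)) + 33700 = (7*I*sqrt(3585) - 56240) + 33700 = (-56240 + 7*I*sqrt(3585)) + 33700 = -22540 + 7*I*sqrt(3585)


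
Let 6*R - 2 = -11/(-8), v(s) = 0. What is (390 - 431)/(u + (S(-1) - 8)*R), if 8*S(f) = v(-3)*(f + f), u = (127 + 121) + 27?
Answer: -82/541 ≈ -0.15157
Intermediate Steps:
R = 9/16 (R = 1/3 + (-11/(-8))/6 = 1/3 + (-11*(-1/8))/6 = 1/3 + (1/6)*(11/8) = 1/3 + 11/48 = 9/16 ≈ 0.56250)
u = 275 (u = 248 + 27 = 275)
S(f) = 0 (S(f) = (0*(f + f))/8 = (0*(2*f))/8 = (1/8)*0 = 0)
(390 - 431)/(u + (S(-1) - 8)*R) = (390 - 431)/(275 + (0 - 8)*(9/16)) = -41/(275 - 8*9/16) = -41/(275 - 9/2) = -41/541/2 = -41*2/541 = -82/541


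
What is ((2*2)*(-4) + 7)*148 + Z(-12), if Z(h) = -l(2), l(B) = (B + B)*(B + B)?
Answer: -1348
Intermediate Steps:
l(B) = 4*B² (l(B) = (2*B)*(2*B) = 4*B²)
Z(h) = -16 (Z(h) = -4*2² = -4*4 = -1*16 = -16)
((2*2)*(-4) + 7)*148 + Z(-12) = ((2*2)*(-4) + 7)*148 - 16 = (4*(-4) + 7)*148 - 16 = (-16 + 7)*148 - 16 = -9*148 - 16 = -1332 - 16 = -1348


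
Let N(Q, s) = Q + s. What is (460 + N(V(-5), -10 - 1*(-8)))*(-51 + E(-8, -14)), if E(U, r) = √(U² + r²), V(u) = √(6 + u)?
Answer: -23409 + 918*√65 ≈ -16008.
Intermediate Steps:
(460 + N(V(-5), -10 - 1*(-8)))*(-51 + E(-8, -14)) = (460 + (√(6 - 5) + (-10 - 1*(-8))))*(-51 + √((-8)² + (-14)²)) = (460 + (√1 + (-10 + 8)))*(-51 + √(64 + 196)) = (460 + (1 - 2))*(-51 + √260) = (460 - 1)*(-51 + 2*√65) = 459*(-51 + 2*√65) = -23409 + 918*√65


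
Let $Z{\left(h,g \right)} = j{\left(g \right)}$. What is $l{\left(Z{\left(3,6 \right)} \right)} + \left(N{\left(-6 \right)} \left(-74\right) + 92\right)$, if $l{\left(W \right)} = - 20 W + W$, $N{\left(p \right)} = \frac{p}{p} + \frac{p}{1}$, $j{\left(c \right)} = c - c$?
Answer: $462$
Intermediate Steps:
$j{\left(c \right)} = 0$
$N{\left(p \right)} = 1 + p$ ($N{\left(p \right)} = 1 + p 1 = 1 + p$)
$Z{\left(h,g \right)} = 0$
$l{\left(W \right)} = - 19 W$
$l{\left(Z{\left(3,6 \right)} \right)} + \left(N{\left(-6 \right)} \left(-74\right) + 92\right) = \left(-19\right) 0 + \left(\left(1 - 6\right) \left(-74\right) + 92\right) = 0 + \left(\left(-5\right) \left(-74\right) + 92\right) = 0 + \left(370 + 92\right) = 0 + 462 = 462$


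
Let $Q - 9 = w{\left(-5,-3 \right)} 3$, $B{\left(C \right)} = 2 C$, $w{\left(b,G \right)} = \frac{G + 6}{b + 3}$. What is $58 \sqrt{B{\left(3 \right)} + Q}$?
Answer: $29 \sqrt{42} \approx 187.94$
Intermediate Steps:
$w{\left(b,G \right)} = \frac{6 + G}{3 + b}$
$Q = \frac{9}{2}$ ($Q = 9 + \frac{6 - 3}{3 - 5} \cdot 3 = 9 + \frac{1}{-2} \cdot 3 \cdot 3 = 9 + \left(- \frac{1}{2}\right) 3 \cdot 3 = 9 - \frac{9}{2} = \frac{9}{2} \approx 4.5$)
$58 \sqrt{B{\left(3 \right)} + Q} = 58 \sqrt{2 \cdot 3 + \frac{9}{2}} = 58 \sqrt{6 + \frac{9}{2}} = 58 \sqrt{\frac{21}{2}} = 58 \frac{\sqrt{42}}{2} = 29 \sqrt{42}$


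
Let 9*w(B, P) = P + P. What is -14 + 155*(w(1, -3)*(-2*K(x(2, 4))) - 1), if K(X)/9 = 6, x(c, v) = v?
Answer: 10991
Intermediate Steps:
w(B, P) = 2*P/9 (w(B, P) = (P + P)/9 = (2*P)/9 = 2*P/9)
K(X) = 54 (K(X) = 9*6 = 54)
-14 + 155*(w(1, -3)*(-2*K(x(2, 4))) - 1) = -14 + 155*(((2/9)*(-3))*(-2*54) - 1) = -14 + 155*(-2/3*(-108) - 1) = -14 + 155*(72 - 1) = -14 + 155*71 = -14 + 11005 = 10991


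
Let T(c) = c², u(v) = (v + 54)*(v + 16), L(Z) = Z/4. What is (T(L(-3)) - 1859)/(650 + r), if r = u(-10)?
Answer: -29735/14624 ≈ -2.0333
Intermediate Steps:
L(Z) = Z/4 (L(Z) = Z*(¼) = Z/4)
u(v) = (16 + v)*(54 + v) (u(v) = (54 + v)*(16 + v) = (16 + v)*(54 + v))
r = 264 (r = 864 + (-10)² + 70*(-10) = 864 + 100 - 700 = 264)
(T(L(-3)) - 1859)/(650 + r) = (((¼)*(-3))² - 1859)/(650 + 264) = ((-¾)² - 1859)/914 = (9/16 - 1859)*(1/914) = -29735/16*1/914 = -29735/14624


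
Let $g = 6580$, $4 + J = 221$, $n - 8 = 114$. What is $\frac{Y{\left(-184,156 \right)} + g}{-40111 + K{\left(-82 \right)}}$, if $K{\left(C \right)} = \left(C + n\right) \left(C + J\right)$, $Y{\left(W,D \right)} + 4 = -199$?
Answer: $- \frac{6377}{34711} \approx -0.18372$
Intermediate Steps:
$n = 122$ ($n = 8 + 114 = 122$)
$J = 217$ ($J = -4 + 221 = 217$)
$Y{\left(W,D \right)} = -203$ ($Y{\left(W,D \right)} = -4 - 199 = -203$)
$K{\left(C \right)} = \left(122 + C\right) \left(217 + C\right)$ ($K{\left(C \right)} = \left(C + 122\right) \left(C + 217\right) = \left(122 + C\right) \left(217 + C\right)$)
$\frac{Y{\left(-184,156 \right)} + g}{-40111 + K{\left(-82 \right)}} = \frac{-203 + 6580}{-40111 + \left(26474 + \left(-82\right)^{2} + 339 \left(-82\right)\right)} = \frac{6377}{-40111 + \left(26474 + 6724 - 27798\right)} = \frac{6377}{-40111 + 5400} = \frac{6377}{-34711} = 6377 \left(- \frac{1}{34711}\right) = - \frac{6377}{34711}$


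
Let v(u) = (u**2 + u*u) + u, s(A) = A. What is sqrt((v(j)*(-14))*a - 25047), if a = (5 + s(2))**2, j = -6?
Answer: I*sqrt(70323) ≈ 265.19*I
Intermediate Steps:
v(u) = u + 2*u**2 (v(u) = (u**2 + u**2) + u = 2*u**2 + u = u + 2*u**2)
a = 49 (a = (5 + 2)**2 = 7**2 = 49)
sqrt((v(j)*(-14))*a - 25047) = sqrt((-6*(1 + 2*(-6))*(-14))*49 - 25047) = sqrt((-6*(1 - 12)*(-14))*49 - 25047) = sqrt((-6*(-11)*(-14))*49 - 25047) = sqrt((66*(-14))*49 - 25047) = sqrt(-924*49 - 25047) = sqrt(-45276 - 25047) = sqrt(-70323) = I*sqrt(70323)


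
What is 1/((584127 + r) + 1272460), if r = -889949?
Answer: 1/966638 ≈ 1.0345e-6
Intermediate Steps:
1/((584127 + r) + 1272460) = 1/((584127 - 889949) + 1272460) = 1/(-305822 + 1272460) = 1/966638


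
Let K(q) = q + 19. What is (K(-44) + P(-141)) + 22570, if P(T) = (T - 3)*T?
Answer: 42849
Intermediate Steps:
K(q) = 19 + q
P(T) = T*(-3 + T) (P(T) = (-3 + T)*T = T*(-3 + T))
(K(-44) + P(-141)) + 22570 = ((19 - 44) - 141*(-3 - 141)) + 22570 = (-25 - 141*(-144)) + 22570 = (-25 + 20304) + 22570 = 20279 + 22570 = 42849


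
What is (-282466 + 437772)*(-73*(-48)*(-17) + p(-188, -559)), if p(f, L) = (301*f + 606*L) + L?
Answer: -70737068514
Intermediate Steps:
p(f, L) = 301*f + 607*L
(-282466 + 437772)*(-73*(-48)*(-17) + p(-188, -559)) = (-282466 + 437772)*(-73*(-48)*(-17) + (301*(-188) + 607*(-559))) = 155306*(3504*(-17) + (-56588 - 339313)) = 155306*(-59568 - 395901) = 155306*(-455469) = -70737068514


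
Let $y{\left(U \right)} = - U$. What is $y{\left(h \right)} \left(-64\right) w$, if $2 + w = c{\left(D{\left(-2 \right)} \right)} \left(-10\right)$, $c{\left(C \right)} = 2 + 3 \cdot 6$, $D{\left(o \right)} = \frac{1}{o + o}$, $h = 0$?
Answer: $0$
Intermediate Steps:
$D{\left(o \right)} = \frac{1}{2 o}$
$c{\left(C \right)} = 20$ ($c{\left(C \right)} = 2 + 18 = 20$)
$w = -202$ ($w = -2 + 20 \left(-10\right) = -2 - 200 = -202$)
$y{\left(h \right)} \left(-64\right) w = \left(-1\right) 0 \left(-64\right) \left(-202\right) = 0 \left(-64\right) \left(-202\right) = 0 \left(-202\right) = 0$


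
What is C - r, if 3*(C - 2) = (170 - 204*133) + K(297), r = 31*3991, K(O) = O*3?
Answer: -397228/3 ≈ -1.3241e+5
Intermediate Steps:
K(O) = 3*O
r = 123721
C = -26065/3 (C = 2 + ((170 - 204*133) + 3*297)/3 = 2 + ((170 - 27132) + 891)/3 = 2 + (-26962 + 891)/3 = 2 + (1/3)*(-26071) = 2 - 26071/3 = -26065/3 ≈ -8688.3)
C - r = -26065/3 - 1*123721 = -26065/3 - 123721 = -397228/3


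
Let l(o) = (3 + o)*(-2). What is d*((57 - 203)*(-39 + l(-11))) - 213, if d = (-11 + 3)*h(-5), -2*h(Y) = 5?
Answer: 66947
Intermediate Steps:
l(o) = -6 - 2*o
h(Y) = -5/2 (h(Y) = -1/2*5 = -5/2)
d = 20 (d = (-11 + 3)*(-5/2) = -8*(-5/2) = 20)
d*((57 - 203)*(-39 + l(-11))) - 213 = 20*((57 - 203)*(-39 + (-6 - 2*(-11)))) - 213 = 20*(-146*(-39 + (-6 + 22))) - 213 = 20*(-146*(-39 + 16)) - 213 = 20*(-146*(-23)) - 213 = 20*3358 - 213 = 67160 - 213 = 66947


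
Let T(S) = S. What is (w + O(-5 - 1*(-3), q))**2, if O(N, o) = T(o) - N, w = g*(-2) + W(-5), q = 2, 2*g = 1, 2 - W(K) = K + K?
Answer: 225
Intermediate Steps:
W(K) = 2 - 2*K (W(K) = 2 - (K + K) = 2 - 2*K)
g = 1/2 (g = (1/2)*1 = 1/2 ≈ 0.50000)
w = 11 (w = (1/2)*(-2) + (2 - 2*(-5)) = -1 + (2 + 10) = -1 + 12 = 11)
O(N, o) = o - N
(w + O(-5 - 1*(-3), q))**2 = (11 + (2 - (-5 - 1*(-3))))**2 = (11 + (2 - (-5 + 3)))**2 = (11 + (2 - 1*(-2)))**2 = (11 + (2 + 2))**2 = (11 + 4)**2 = 15**2 = 225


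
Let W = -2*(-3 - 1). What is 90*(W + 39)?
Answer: 4230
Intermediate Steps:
W = 8 (W = -2*(-4) = 8)
90*(W + 39) = 90*(8 + 39) = 90*47 = 4230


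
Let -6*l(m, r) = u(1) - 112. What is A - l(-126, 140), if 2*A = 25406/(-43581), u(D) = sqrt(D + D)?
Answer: -275405/14527 + sqrt(2)/6 ≈ -18.722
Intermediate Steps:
u(D) = sqrt(2)*sqrt(D) (u(D) = sqrt(2*D) = sqrt(2)*sqrt(D))
l(m, r) = 56/3 - sqrt(2)/6 (l(m, r) = -(sqrt(2)*sqrt(1) - 112)/6 = -(sqrt(2)*1 - 112)/6 = -(sqrt(2) - 112)/6 = -(-112 + sqrt(2))/6 = 56/3 - sqrt(2)/6)
A = -12703/43581 (A = (25406/(-43581))/2 = (25406*(-1/43581))/2 = (1/2)*(-25406/43581) = -12703/43581 ≈ -0.29148)
A - l(-126, 140) = -12703/43581 - (56/3 - sqrt(2)/6) = -12703/43581 + (-56/3 + sqrt(2)/6) = -275405/14527 + sqrt(2)/6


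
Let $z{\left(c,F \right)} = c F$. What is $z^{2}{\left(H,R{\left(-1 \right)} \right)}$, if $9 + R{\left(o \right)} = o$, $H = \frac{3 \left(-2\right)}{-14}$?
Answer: $\frac{900}{49} \approx 18.367$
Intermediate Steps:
$H = \frac{3}{7}$ ($H = \left(-6\right) \left(- \frac{1}{14}\right) = \frac{3}{7} \approx 0.42857$)
$R{\left(o \right)} = -9 + o$
$z{\left(c,F \right)} = F c$
$z^{2}{\left(H,R{\left(-1 \right)} \right)} = \left(\left(-9 - 1\right) \frac{3}{7}\right)^{2} = \left(\left(-10\right) \frac{3}{7}\right)^{2} = \left(- \frac{30}{7}\right)^{2} = \frac{900}{49}$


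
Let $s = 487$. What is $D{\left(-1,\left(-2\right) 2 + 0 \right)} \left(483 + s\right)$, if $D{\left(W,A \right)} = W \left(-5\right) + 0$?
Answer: $4850$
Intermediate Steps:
$D{\left(W,A \right)} = - 5 W$ ($D{\left(W,A \right)} = - 5 W + 0 = - 5 W$)
$D{\left(-1,\left(-2\right) 2 + 0 \right)} \left(483 + s\right) = \left(-5\right) \left(-1\right) \left(483 + 487\right) = 5 \cdot 970 = 4850$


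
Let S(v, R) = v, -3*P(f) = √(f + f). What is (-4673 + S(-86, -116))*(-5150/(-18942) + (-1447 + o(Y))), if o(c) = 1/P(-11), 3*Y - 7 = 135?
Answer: 65207637158/9471 - 14277*I*√22/22 ≈ 6.885e+6 - 3043.9*I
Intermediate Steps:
P(f) = -√2*√f/3 (P(f) = -√(f + f)/3 = -√2*√f/3)
Y = 142/3 (Y = 7/3 + (⅓)*135 = 7/3 + 45 = 142/3 ≈ 47.333)
o(c) = 3*I*√22/22 (o(c) = 1/(-√2*√(-11)/3) = 1/(-√2*I*√11/3) = 1/(-I*√22/3) = 3*I*√22/22)
(-4673 + S(-86, -116))*(-5150/(-18942) + (-1447 + o(Y))) = (-4673 - 86)*(-5150/(-18942) + (-1447 + 3*I*√22/22)) = -4759*(-5150*(-1/18942) + (-1447 + 3*I*√22/22)) = -4759*(2575/9471 + (-1447 + 3*I*√22/22)) = -4759*(-13701962/9471 + 3*I*√22/22) = 65207637158/9471 - 14277*I*√22/22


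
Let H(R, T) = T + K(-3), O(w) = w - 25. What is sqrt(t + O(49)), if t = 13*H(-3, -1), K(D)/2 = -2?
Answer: I*sqrt(41) ≈ 6.4031*I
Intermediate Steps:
K(D) = -4 (K(D) = 2*(-2) = -4)
O(w) = -25 + w
H(R, T) = -4 + T (H(R, T) = T - 4 = -4 + T)
t = -65 (t = 13*(-4 - 1) = 13*(-5) = -65)
sqrt(t + O(49)) = sqrt(-65 + (-25 + 49)) = sqrt(-65 + 24) = sqrt(-41) = I*sqrt(41)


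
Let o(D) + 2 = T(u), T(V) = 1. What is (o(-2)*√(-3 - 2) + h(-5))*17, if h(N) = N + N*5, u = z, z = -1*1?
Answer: -510 - 17*I*√5 ≈ -510.0 - 38.013*I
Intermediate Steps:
z = -1
u = -1
h(N) = 6*N (h(N) = N + 5*N = 6*N)
o(D) = -1 (o(D) = -2 + 1 = -1)
(o(-2)*√(-3 - 2) + h(-5))*17 = (-√(-3 - 2) + 6*(-5))*17 = (-√(-5) - 30)*17 = (-I*√5 - 30)*17 = (-30 - I*√5)*17 = -510 - 17*I*√5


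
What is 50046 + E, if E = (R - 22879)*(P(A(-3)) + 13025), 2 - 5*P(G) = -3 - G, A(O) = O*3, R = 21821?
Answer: -68647788/5 ≈ -1.3730e+7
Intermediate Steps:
A(O) = 3*O
P(G) = 1 + G/5 (P(G) = ⅖ - (-3 - G)/5 = ⅖ + (⅗ + G/5) = 1 + G/5)
E = -68898018/5 (E = (21821 - 22879)*((1 + (3*(-3))/5) + 13025) = -1058*((1 + (⅕)*(-9)) + 13025) = -1058*((1 - 9/5) + 13025) = -1058*(-⅘ + 13025) = -1058*65121/5 = -68898018/5 ≈ -1.3780e+7)
50046 + E = 50046 - 68898018/5 = -68647788/5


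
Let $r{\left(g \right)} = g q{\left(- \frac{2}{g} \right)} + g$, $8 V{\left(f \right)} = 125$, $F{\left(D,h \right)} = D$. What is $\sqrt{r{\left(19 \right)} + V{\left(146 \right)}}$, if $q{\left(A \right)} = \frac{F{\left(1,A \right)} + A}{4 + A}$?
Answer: $\frac{\sqrt{854034}}{148} \approx 6.2442$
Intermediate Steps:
$q{\left(A \right)} = \frac{1 + A}{4 + A}$
$V{\left(f \right)} = \frac{125}{8}$ ($V{\left(f \right)} = \frac{1}{8} \cdot 125 = \frac{125}{8}$)
$r{\left(g \right)} = g + \frac{g \left(1 - \frac{2}{g}\right)}{4 - \frac{2}{g}}$ ($r{\left(g \right)} = g \frac{1 - \frac{2}{g}}{4 - \frac{2}{g}} + g = \frac{g \left(1 - \frac{2}{g}\right)}{4 - \frac{2}{g}} + g = g + \frac{g \left(1 - \frac{2}{g}\right)}{4 - \frac{2}{g}}$)
$\sqrt{r{\left(19 \right)} + V{\left(146 \right)}} = \sqrt{\frac{1}{2} \cdot 19 \frac{1}{-1 + 2 \cdot 19} \left(-4 + 5 \cdot 19\right) + \frac{125}{8}} = \sqrt{\frac{1}{2} \cdot 19 \frac{1}{-1 + 38} \left(-4 + 95\right) + \frac{125}{8}} = \sqrt{\frac{1}{2} \cdot 19 \cdot \frac{1}{37} \cdot 91 + \frac{125}{8}} = \sqrt{\frac{1729}{74} + \frac{125}{8}} = \sqrt{\frac{11541}{296}} = \frac{\sqrt{854034}}{148}$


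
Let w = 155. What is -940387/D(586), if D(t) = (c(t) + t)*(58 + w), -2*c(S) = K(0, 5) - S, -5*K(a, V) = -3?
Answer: -9403870/1871631 ≈ -5.0244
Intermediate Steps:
K(a, V) = ⅗ (K(a, V) = -⅕*(-3) = ⅗)
c(S) = -3/10 + S/2 (c(S) = -(⅗ - S)/2 = -3/10 + S/2)
D(t) = -639/10 + 639*t/2 (D(t) = ((-3/10 + t/2) + t)*(58 + 155) = (-3/10 + 3*t/2)*213 = -639/10 + 639*t/2)
-940387/D(586) = -940387/(-639/10 + (639/2)*586) = -940387/(-639/10 + 187227) = -940387/1871631/10 = -940387*10/1871631 = -9403870/1871631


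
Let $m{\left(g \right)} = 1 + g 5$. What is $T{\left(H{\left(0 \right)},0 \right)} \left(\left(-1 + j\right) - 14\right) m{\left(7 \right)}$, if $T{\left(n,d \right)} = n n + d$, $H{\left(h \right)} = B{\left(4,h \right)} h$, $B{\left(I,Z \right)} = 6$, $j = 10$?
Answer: $0$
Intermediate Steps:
$H{\left(h \right)} = 6 h$
$T{\left(n,d \right)} = d + n^{2}$ ($T{\left(n,d \right)} = n^{2} + d = d + n^{2}$)
$m{\left(g \right)} = 1 + 5 g$
$T{\left(H{\left(0 \right)},0 \right)} \left(\left(-1 + j\right) - 14\right) m{\left(7 \right)} = \left(0 + \left(6 \cdot 0\right)^{2}\right) \left(\left(-1 + 10\right) - 14\right) \left(1 + 5 \cdot 7\right) = \left(0 + 0^{2}\right) \left(9 - 14\right) \left(1 + 35\right) = \left(0 + 0\right) \left(-5\right) 36 = 0 \left(-5\right) 36 = 0 \cdot 36 = 0$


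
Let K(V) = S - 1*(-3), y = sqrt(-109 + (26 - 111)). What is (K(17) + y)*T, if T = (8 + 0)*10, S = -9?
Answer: -480 + 80*I*sqrt(194) ≈ -480.0 + 1114.3*I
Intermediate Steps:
y = I*sqrt(194) (y = sqrt(-109 - 85) = sqrt(-194) = I*sqrt(194) ≈ 13.928*I)
T = 80 (T = 8*10 = 80)
K(V) = -6 (K(V) = -9 - 1*(-3) = -9 + 3 = -6)
(K(17) + y)*T = (-6 + I*sqrt(194))*80 = -480 + 80*I*sqrt(194)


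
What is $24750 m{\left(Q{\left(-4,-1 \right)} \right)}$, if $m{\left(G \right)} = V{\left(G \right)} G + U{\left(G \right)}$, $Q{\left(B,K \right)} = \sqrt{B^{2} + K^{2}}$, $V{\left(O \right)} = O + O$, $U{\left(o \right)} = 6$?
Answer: $990000$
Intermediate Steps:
$V{\left(O \right)} = 2 O$
$m{\left(G \right)} = 6 + 2 G^{2}$ ($m{\left(G \right)} = 2 G G + 6 = 2 G^{2} + 6 = 6 + 2 G^{2}$)
$24750 m{\left(Q{\left(-4,-1 \right)} \right)} = 24750 \left(6 + 2 \left(\sqrt{\left(-4\right)^{2} + \left(-1\right)^{2}}\right)^{2}\right) = 24750 \left(6 + 2 \left(\sqrt{16 + 1}\right)^{2}\right) = 24750 \left(6 + 2 \left(\sqrt{17}\right)^{2}\right) = 24750 \left(6 + 2 \cdot 17\right) = 24750 \left(6 + 34\right) = 24750 \cdot 40 = 990000$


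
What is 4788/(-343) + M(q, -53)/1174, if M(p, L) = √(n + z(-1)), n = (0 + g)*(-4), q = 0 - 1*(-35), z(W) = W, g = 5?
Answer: -684/49 + I*√21/1174 ≈ -13.959 + 0.0039034*I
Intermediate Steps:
q = 35 (q = 0 + 35 = 35)
n = -20 (n = (0 + 5)*(-4) = 5*(-4) = -20)
M(p, L) = I*√21 (M(p, L) = √(-20 - 1) = √(-21) = I*√21)
4788/(-343) + M(q, -53)/1174 = 4788/(-343) + (I*√21)/1174 = 4788*(-1/343) + (I*√21)*(1/1174) = -684/49 + I*√21/1174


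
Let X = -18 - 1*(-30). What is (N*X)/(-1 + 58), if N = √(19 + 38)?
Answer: 4*√57/19 ≈ 1.5894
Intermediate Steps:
X = 12 (X = -18 + 30 = 12)
N = √57 ≈ 7.5498
(N*X)/(-1 + 58) = (√57*12)/(-1 + 58) = (12*√57)/57 = (12*√57)*(1/57) = 4*√57/19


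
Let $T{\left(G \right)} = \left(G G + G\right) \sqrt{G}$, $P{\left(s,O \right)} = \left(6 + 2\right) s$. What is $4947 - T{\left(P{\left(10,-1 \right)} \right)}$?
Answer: $4947 - 25920 \sqrt{5} \approx -53012.0$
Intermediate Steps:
$P{\left(s,O \right)} = 8 s$
$T{\left(G \right)} = \sqrt{G} \left(G + G^{2}\right)$ ($T{\left(G \right)} = \left(G^{2} + G\right) \sqrt{G} = \left(G + G^{2}\right) \sqrt{G} = \sqrt{G} \left(G + G^{2}\right)$)
$4947 - T{\left(P{\left(10,-1 \right)} \right)} = 4947 - \left(8 \cdot 10\right)^{\frac{3}{2}} \left(1 + 8 \cdot 10\right) = 4947 - 80^{\frac{3}{2}} \left(1 + 80\right) = 4947 - 320 \sqrt{5} \cdot 81 = 4947 - 25920 \sqrt{5}$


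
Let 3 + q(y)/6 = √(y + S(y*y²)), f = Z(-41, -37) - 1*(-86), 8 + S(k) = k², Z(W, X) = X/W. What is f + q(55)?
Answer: 2825/41 + 24*√1730040042 ≈ 9.9832e+5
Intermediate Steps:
S(k) = -8 + k²
f = 3563/41 (f = -37/(-41) - 1*(-86) = -37*(-1/41) + 86 = 37/41 + 86 = 3563/41 ≈ 86.902)
q(y) = -18 + 6*√(-8 + y + y⁶) (q(y) = -18 + 6*√(y + (-8 + (y*y²)²)) = -18 + 6*√(y + (-8 + (y³)²)) = -18 + 6*√(y + (-8 + y⁶)) = -18 + 6*√(-8 + y + y⁶))
f + q(55) = 3563/41 + (-18 + 6*√(-8 + 55 + 55⁶)) = 3563/41 + (-18 + 6*√(-8 + 55 + 27680640625)) = 3563/41 + (-18 + 6*√27680640672) = 3563/41 + (-18 + 6*(4*√1730040042)) = 3563/41 + (-18 + 24*√1730040042) = 2825/41 + 24*√1730040042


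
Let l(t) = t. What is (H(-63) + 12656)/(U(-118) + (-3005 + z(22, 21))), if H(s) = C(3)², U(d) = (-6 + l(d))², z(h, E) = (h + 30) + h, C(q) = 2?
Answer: 2532/2489 ≈ 1.0173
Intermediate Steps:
z(h, E) = 30 + 2*h (z(h, E) = (30 + h) + h = 30 + 2*h)
U(d) = (-6 + d)²
H(s) = 4 (H(s) = 2² = 4)
(H(-63) + 12656)/(U(-118) + (-3005 + z(22, 21))) = (4 + 12656)/((-6 - 118)² + (-3005 + (30 + 2*22))) = 12660/((-124)² + (-3005 + (30 + 44))) = 12660/(15376 + (-3005 + 74)) = 12660/(15376 - 2931) = 12660/12445 = 12660*(1/12445) = 2532/2489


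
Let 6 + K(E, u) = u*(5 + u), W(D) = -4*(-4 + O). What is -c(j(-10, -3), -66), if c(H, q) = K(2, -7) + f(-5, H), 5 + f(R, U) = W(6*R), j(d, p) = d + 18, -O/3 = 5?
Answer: -79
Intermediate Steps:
O = -15 (O = -3*5 = -15)
j(d, p) = 18 + d
W(D) = 76 (W(D) = -4*(-4 - 15) = -4*(-19) = 76)
K(E, u) = -6 + u*(5 + u)
f(R, U) = 71 (f(R, U) = -5 + 76 = 71)
c(H, q) = 79 (c(H, q) = (-6 + (-7)² + 5*(-7)) + 71 = (-6 + 49 - 35) + 71 = 8 + 71 = 79)
-c(j(-10, -3), -66) = -1*79 = -79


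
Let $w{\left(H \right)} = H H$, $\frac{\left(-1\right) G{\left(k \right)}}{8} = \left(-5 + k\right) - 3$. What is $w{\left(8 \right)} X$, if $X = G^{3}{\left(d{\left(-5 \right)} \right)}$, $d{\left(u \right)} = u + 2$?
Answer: $43614208$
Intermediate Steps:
$d{\left(u \right)} = 2 + u$
$G{\left(k \right)} = 64 - 8 k$ ($G{\left(k \right)} = - 8 \left(\left(-5 + k\right) - 3\right) = - 8 \left(-8 + k\right) = 64 - 8 k$)
$w{\left(H \right)} = H^{2}$
$X = 681472$ ($X = \left(64 - 8 \left(2 - 5\right)\right)^{3} = \left(64 - -24\right)^{3} = \left(64 + 24\right)^{3} = 88^{3} = 681472$)
$w{\left(8 \right)} X = 8^{2} \cdot 681472 = 64 \cdot 681472 = 43614208$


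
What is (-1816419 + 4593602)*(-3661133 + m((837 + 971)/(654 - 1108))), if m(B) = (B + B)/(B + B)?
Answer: -10167633551156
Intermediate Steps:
m(B) = 1 (m(B) = (2*B)/((2*B)) = (2*B)*(1/(2*B)) = 1)
(-1816419 + 4593602)*(-3661133 + m((837 + 971)/(654 - 1108))) = (-1816419 + 4593602)*(-3661133 + 1) = 2777183*(-3661132) = -10167633551156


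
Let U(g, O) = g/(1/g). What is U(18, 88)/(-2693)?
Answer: -324/2693 ≈ -0.12031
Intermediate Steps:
U(g, O) = g² (U(g, O) = g*g = g²)
U(18, 88)/(-2693) = 18²/(-2693) = 324*(-1/2693) = -324/2693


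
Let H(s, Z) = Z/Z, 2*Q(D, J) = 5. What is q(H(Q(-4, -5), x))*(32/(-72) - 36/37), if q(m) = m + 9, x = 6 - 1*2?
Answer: -4720/333 ≈ -14.174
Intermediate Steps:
x = 4 (x = 6 - 2 = 4)
Q(D, J) = 5/2 (Q(D, J) = (½)*5 = 5/2)
H(s, Z) = 1
q(m) = 9 + m
q(H(Q(-4, -5), x))*(32/(-72) - 36/37) = (9 + 1)*(32/(-72) - 36/37) = 10*(32*(-1/72) - 36*1/37) = 10*(-4/9 - 36/37) = 10*(-472/333) = -4720/333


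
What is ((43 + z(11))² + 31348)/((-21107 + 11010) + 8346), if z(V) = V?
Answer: -34264/1751 ≈ -19.568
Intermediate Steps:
((43 + z(11))² + 31348)/((-21107 + 11010) + 8346) = ((43 + 11)² + 31348)/((-21107 + 11010) + 8346) = (54² + 31348)/(-10097 + 8346) = (2916 + 31348)/(-1751) = 34264*(-1/1751) = -34264/1751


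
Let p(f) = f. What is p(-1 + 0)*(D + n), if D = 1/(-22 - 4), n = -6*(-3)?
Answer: -467/26 ≈ -17.962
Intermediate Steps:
n = 18
D = -1/26 (D = 1/(-26) = -1/26 ≈ -0.038462)
p(-1 + 0)*(D + n) = (-1 + 0)*(-1/26 + 18) = -1*467/26 = -467/26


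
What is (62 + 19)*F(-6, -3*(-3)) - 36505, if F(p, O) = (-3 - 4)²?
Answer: -32536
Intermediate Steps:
F(p, O) = 49 (F(p, O) = (-7)² = 49)
(62 + 19)*F(-6, -3*(-3)) - 36505 = (62 + 19)*49 - 36505 = 81*49 - 36505 = 3969 - 36505 = -32536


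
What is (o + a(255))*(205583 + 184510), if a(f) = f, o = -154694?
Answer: -60245572827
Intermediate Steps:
(o + a(255))*(205583 + 184510) = (-154694 + 255)*(205583 + 184510) = -154439*390093 = -60245572827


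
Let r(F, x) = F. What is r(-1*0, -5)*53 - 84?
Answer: -84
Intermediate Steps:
r(-1*0, -5)*53 - 84 = -1*0*53 - 84 = 0*53 - 84 = 0 - 84 = -84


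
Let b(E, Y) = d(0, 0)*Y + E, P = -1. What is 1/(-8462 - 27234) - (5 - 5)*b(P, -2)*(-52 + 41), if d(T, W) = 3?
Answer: -1/35696 ≈ -2.8014e-5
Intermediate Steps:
b(E, Y) = E + 3*Y (b(E, Y) = 3*Y + E = E + 3*Y)
1/(-8462 - 27234) - (5 - 5)*b(P, -2)*(-52 + 41) = 1/(-8462 - 27234) - (5 - 5)*(-1 + 3*(-2))*(-52 + 41) = 1/(-35696) - 0*(-1 - 6)*(-11) = -1/35696 - 0*(-7)*(-11) = -1/35696 - 0*(-11) = -1/35696 - 1*0 = -1/35696 + 0 = -1/35696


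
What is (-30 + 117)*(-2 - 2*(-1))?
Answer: 0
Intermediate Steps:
(-30 + 117)*(-2 - 2*(-1)) = 87*(-2 + 2) = 87*0 = 0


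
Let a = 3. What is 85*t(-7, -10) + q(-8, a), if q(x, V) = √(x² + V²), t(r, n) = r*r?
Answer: 4165 + √73 ≈ 4173.5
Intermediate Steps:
t(r, n) = r²
q(x, V) = √(V² + x²)
85*t(-7, -10) + q(-8, a) = 85*(-7)² + √(3² + (-8)²) = 85*49 + √(9 + 64) = 4165 + √73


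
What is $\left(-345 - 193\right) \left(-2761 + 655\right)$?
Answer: $1133028$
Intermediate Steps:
$\left(-345 - 193\right) \left(-2761 + 655\right) = \left(-538\right) \left(-2106\right) = 1133028$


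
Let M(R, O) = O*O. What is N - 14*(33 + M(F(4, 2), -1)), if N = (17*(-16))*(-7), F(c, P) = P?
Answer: 1428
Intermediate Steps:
N = 1904 (N = -272*(-7) = 1904)
M(R, O) = O²
N - 14*(33 + M(F(4, 2), -1)) = 1904 - 14*(33 + (-1)²) = 1904 - 14*(33 + 1) = 1904 - 14*34 = 1904 - 476 = 1428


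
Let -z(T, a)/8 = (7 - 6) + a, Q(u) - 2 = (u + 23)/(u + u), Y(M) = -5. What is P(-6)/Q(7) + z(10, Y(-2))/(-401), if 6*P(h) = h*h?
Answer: 15914/11629 ≈ 1.3685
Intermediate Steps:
P(h) = h²/6 (P(h) = (h*h)/6 = h²/6)
Q(u) = 2 + (23 + u)/(2*u) (Q(u) = 2 + (u + 23)/(u + u) = 2 + (23 + u)/((2*u)) = 2 + (23 + u)*(1/(2*u)) = 2 + (23 + u)/(2*u))
z(T, a) = -8 - 8*a (z(T, a) = -8*((7 - 6) + a) = -8*(1 + a) = -8 - 8*a)
P(-6)/Q(7) + z(10, Y(-2))/(-401) = ((⅙)*(-6)²)/(((½)*(23 + 5*7)/7)) + (-8 - 8*(-5))/(-401) = ((⅙)*36)/(((½)*(⅐)*(23 + 35))) + (-8 + 40)*(-1/401) = 6/(((½)*(⅐)*58)) + 32*(-1/401) = 6/(29/7) - 32/401 = 6*(7/29) - 32/401 = 42/29 - 32/401 = 15914/11629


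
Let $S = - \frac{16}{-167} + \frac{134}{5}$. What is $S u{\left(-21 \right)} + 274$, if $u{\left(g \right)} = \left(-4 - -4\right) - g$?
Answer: $\frac{700408}{835} \approx 838.81$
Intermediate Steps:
$u{\left(g \right)} = - g$ ($u{\left(g \right)} = \left(-4 + 4\right) - g = 0 - g = - g$)
$S = \frac{22458}{835}$ ($S = \left(-16\right) \left(- \frac{1}{167}\right) + 134 \cdot \frac{1}{5} = \frac{16}{167} + \frac{134}{5} = \frac{22458}{835} \approx 26.896$)
$S u{\left(-21 \right)} + 274 = \frac{22458 \left(\left(-1\right) \left(-21\right)\right)}{835} + 274 = \frac{22458}{835} \cdot 21 + 274 = \frac{471618}{835} + 274 = \frac{700408}{835}$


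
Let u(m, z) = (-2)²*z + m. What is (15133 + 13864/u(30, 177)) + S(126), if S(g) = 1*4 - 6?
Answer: 5590271/369 ≈ 15150.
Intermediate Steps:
u(m, z) = m + 4*z (u(m, z) = 4*z + m = m + 4*z)
S(g) = -2 (S(g) = 4 - 6 = -2)
(15133 + 13864/u(30, 177)) + S(126) = (15133 + 13864/(30 + 4*177)) - 2 = (15133 + 13864/(30 + 708)) - 2 = (15133 + 13864/738) - 2 = (15133 + 13864*(1/738)) - 2 = (15133 + 6932/369) - 2 = 5591009/369 - 2 = 5590271/369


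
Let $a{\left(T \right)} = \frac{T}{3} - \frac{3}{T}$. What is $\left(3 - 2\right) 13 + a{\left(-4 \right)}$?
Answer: $\frac{149}{12} \approx 12.417$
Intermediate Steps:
$a{\left(T \right)} = - \frac{3}{T} + \frac{T}{3}$ ($a{\left(T \right)} = T \frac{1}{3} - \frac{3}{T} = \frac{T}{3} - \frac{3}{T} = - \frac{3}{T} + \frac{T}{3}$)
$\left(3 - 2\right) 13 + a{\left(-4 \right)} = \left(3 - 2\right) 13 + \left(- \frac{3}{-4} + \frac{1}{3} \left(-4\right)\right) = \left(3 - 2\right) 13 - \frac{7}{12} = 1 \cdot 13 + \left(\frac{3}{4} - \frac{4}{3}\right) = 13 - \frac{7}{12} = \frac{149}{12}$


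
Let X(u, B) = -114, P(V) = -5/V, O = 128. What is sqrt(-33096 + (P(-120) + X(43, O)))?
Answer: I*sqrt(4782234)/12 ≈ 182.24*I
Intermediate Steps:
sqrt(-33096 + (P(-120) + X(43, O))) = sqrt(-33096 + (-5/(-120) - 114)) = sqrt(-33096 + (-5*(-1/120) - 114)) = sqrt(-33096 + (1/24 - 114)) = sqrt(-33096 - 2735/24) = sqrt(-797039/24) = I*sqrt(4782234)/12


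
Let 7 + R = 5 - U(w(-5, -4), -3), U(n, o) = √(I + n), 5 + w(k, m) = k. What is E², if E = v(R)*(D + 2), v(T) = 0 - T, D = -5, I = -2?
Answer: -72 + 72*I*√3 ≈ -72.0 + 124.71*I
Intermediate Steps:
w(k, m) = -5 + k
U(n, o) = √(-2 + n)
R = -2 - 2*I*√3 (R = -7 + (5 - √(-2 + (-5 - 5))) = -7 + (5 - √(-2 - 10)) = -7 + (5 - √(-12)) = -7 + (5 - 2*I*√3) = -2 - 2*I*√3 ≈ -2.0 - 3.4641*I)
v(T) = -T
E = -6 - 6*I*√3 (E = (-(-2 - 2*I*√3))*(-5 + 2) = (2 + 2*I*√3)*(-3) = -6 - 6*I*√3 ≈ -6.0 - 10.392*I)
E² = (-6 - 6*I*√3)²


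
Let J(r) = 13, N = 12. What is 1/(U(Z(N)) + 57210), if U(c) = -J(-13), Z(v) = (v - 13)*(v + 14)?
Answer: 1/57197 ≈ 1.7483e-5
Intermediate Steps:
Z(v) = (-13 + v)*(14 + v)
U(c) = -13 (U(c) = -1*13 = -13)
1/(U(Z(N)) + 57210) = 1/(-13 + 57210) = 1/57197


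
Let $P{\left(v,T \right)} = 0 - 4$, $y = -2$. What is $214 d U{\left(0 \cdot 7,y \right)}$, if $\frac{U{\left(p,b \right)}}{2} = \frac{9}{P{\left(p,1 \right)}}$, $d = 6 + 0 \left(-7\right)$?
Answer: $-5778$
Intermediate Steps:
$d = 6$ ($d = 6 + 0 = 6$)
$P{\left(v,T \right)} = -4$ ($P{\left(v,T \right)} = 0 - 4 = -4$)
$U{\left(p,b \right)} = - \frac{9}{2}$ ($U{\left(p,b \right)} = 2 \frac{9}{-4} = 2 \cdot 9 \left(- \frac{1}{4}\right) = 2 \left(- \frac{9}{4}\right) = - \frac{9}{2}$)
$214 d U{\left(0 \cdot 7,y \right)} = 214 \cdot 6 \left(- \frac{9}{2}\right) = 1284 \left(- \frac{9}{2}\right) = -5778$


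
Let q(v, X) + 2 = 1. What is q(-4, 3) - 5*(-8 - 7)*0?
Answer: -1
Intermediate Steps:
q(v, X) = -1 (q(v, X) = -2 + 1 = -1)
q(-4, 3) - 5*(-8 - 7)*0 = -1 - 5*(-8 - 7)*0 = -1 - 5*(-15)*0 = -1 + 75*0 = -1 + 0 = -1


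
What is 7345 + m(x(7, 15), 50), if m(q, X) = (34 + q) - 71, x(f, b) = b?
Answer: 7323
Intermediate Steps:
m(q, X) = -37 + q
7345 + m(x(7, 15), 50) = 7345 + (-37 + 15) = 7345 - 22 = 7323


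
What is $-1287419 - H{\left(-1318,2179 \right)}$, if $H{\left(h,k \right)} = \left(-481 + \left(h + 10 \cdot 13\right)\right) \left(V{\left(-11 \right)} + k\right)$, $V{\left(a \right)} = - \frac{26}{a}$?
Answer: $\frac{25886046}{11} \approx 2.3533 \cdot 10^{6}$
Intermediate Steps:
$H{\left(h,k \right)} = \left(-351 + h\right) \left(\frac{26}{11} + k\right)$ ($H{\left(h,k \right)} = \left(-481 + \left(h + 10 \cdot 13\right)\right) \left(- \frac{26}{-11} + k\right) = \left(-481 + \left(h + 130\right)\right) \left(\left(-26\right) \left(- \frac{1}{11}\right) + k\right) = \left(-481 + \left(130 + h\right)\right) \left(\frac{26}{11} + k\right) = \left(-351 + h\right) \left(\frac{26}{11} + k\right)$)
$-1287419 - H{\left(-1318,2179 \right)} = -1287419 - \left(- \frac{9126}{11} - 764829 + \frac{26}{11} \left(-1318\right) - 2871922\right) = -1287419 - \left(- \frac{9126}{11} - 764829 - \frac{34268}{11} - 2871922\right) = -1287419 - - \frac{40047655}{11} = -1287419 + \frac{40047655}{11} = \frac{25886046}{11}$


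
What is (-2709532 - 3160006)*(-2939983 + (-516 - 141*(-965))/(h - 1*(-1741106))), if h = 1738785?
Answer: 60050188206850687552/3479891 ≈ 1.7256e+13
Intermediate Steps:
(-2709532 - 3160006)*(-2939983 + (-516 - 141*(-965))/(h - 1*(-1741106))) = (-2709532 - 3160006)*(-2939983 + (-516 - 141*(-965))/(1738785 - 1*(-1741106))) = -5869538*(-2939983 + (-516 + 136065)/(1738785 + 1741106)) = -5869538*(-2939983 + 135549/3479891) = -5869538*(-10230820246304/3479891) = 60050188206850687552/3479891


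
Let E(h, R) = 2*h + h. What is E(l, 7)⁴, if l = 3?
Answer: 6561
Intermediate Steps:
E(h, R) = 3*h
E(l, 7)⁴ = (3*3)⁴ = 9⁴ = 6561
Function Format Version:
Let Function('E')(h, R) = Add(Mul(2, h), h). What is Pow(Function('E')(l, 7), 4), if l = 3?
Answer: 6561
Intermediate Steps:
Function('E')(h, R) = Mul(3, h)
Pow(Function('E')(l, 7), 4) = Pow(Mul(3, 3), 4) = Pow(9, 4) = 6561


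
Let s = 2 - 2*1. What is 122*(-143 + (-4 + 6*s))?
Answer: -17934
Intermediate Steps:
s = 0 (s = 2 - 2 = 0)
122*(-143 + (-4 + 6*s)) = 122*(-143 + (-4 + 6*0)) = 122*(-143 + (-4 + 0)) = 122*(-143 - 4) = 122*(-147) = -17934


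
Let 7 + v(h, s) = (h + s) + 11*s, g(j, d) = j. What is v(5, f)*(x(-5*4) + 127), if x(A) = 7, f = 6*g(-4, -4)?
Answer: -38860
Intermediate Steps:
f = -24 (f = 6*(-4) = -24)
v(h, s) = -7 + h + 12*s (v(h, s) = -7 + ((h + s) + 11*s) = -7 + (h + 12*s) = -7 + h + 12*s)
v(5, f)*(x(-5*4) + 127) = (-7 + 5 + 12*(-24))*(7 + 127) = (-7 + 5 - 288)*134 = -290*134 = -38860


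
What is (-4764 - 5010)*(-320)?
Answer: 3127680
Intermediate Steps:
(-4764 - 5010)*(-320) = -9774*(-320) = 3127680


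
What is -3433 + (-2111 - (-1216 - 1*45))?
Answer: -4283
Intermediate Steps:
-3433 + (-2111 - (-1216 - 1*45)) = -3433 + (-2111 - (-1216 - 45)) = -3433 + (-2111 - 1*(-1261)) = -3433 + (-2111 + 1261) = -3433 - 850 = -4283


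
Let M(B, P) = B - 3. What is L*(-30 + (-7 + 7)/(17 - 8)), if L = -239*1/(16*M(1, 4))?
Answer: -3585/16 ≈ -224.06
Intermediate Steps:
M(B, P) = -3 + B
L = 239/32 (L = -239*1/(16*(-3 + 1)) = -239/(-2*2*8) = -239/((-4*8)) = -239/(-32) = -239*(-1/32) = 239/32 ≈ 7.4688)
L*(-30 + (-7 + 7)/(17 - 8)) = 239*(-30 + (-7 + 7)/(17 - 8))/32 = 239*(-30 + 0/9)/32 = 239*(-30 + 0*(1/9))/32 = 239*(-30 + 0)/32 = (239/32)*(-30) = -3585/16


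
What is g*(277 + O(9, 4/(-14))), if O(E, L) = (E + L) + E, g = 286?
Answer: 590018/7 ≈ 84288.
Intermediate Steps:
O(E, L) = L + 2*E
g*(277 + O(9, 4/(-14))) = 286*(277 + (4/(-14) + 2*9)) = 286*(277 + (4*(-1/14) + 18)) = 286*(277 + (-2/7 + 18)) = 286*(277 + 124/7) = 286*(2063/7) = 590018/7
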